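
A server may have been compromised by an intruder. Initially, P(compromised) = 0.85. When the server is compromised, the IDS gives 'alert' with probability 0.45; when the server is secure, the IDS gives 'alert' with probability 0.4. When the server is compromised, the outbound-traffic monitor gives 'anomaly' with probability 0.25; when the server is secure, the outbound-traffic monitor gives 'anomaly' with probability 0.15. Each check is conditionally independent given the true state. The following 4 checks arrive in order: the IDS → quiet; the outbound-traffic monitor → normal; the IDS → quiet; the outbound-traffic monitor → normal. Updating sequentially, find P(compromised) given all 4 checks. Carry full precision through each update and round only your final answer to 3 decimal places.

0.788

After the IDS='quiet': P(compromised) = 0.55·0.8500 / (0.55·0.8500 + 0.6·0.1500) ≈ 0.8386
After the outbound-traffic monitor='normal': P(compromised) = 0.75·0.8386 / (0.75·0.8386 + 0.85·0.1614) ≈ 0.8209
After the IDS='quiet': P(compromised) = 0.55·0.8209 / (0.55·0.8209 + 0.6·0.1791) ≈ 0.8077
After the outbound-traffic monitor='normal': P(compromised) = 0.75·0.8077 / (0.75·0.8077 + 0.85·0.1923) ≈ 0.7876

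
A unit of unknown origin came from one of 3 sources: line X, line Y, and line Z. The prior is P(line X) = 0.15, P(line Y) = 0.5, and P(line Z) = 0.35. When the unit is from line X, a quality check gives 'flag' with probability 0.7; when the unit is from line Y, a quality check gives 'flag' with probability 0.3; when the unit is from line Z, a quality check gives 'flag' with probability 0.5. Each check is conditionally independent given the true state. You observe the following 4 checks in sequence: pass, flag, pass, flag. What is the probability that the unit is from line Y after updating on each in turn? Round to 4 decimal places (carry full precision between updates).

0.4363

After 'pass': normaliser = 0.3·0.1500 + 0.7·0.5000 + 0.5·0.3500; P(line X) ≈ 0.0789, P(line Y) ≈ 0.6140, P(line Z) ≈ 0.3070
After 'flag': normaliser = 0.7·0.0789 + 0.3·0.6140 + 0.5·0.3070; P(line X) ≈ 0.1406, P(line Y) ≈ 0.4688, P(line Z) ≈ 0.3906
After 'pass': normaliser = 0.3·0.1406 + 0.7·0.4688 + 0.5·0.3906; P(line X) ≈ 0.0746, P(line Y) ≈ 0.5801, P(line Z) ≈ 0.3453
After 'flag': normaliser = 0.7·0.0746 + 0.3·0.5801 + 0.5·0.3453; P(line X) ≈ 0.1309, P(line Y) ≈ 0.4363, P(line Z) ≈ 0.4328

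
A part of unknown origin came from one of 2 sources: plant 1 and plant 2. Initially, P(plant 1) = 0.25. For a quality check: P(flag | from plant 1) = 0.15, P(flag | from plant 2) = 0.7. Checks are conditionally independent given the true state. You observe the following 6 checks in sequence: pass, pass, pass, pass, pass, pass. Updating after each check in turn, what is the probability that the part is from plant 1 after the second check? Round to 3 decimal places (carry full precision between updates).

Apply Bayes' rule sequentially, carrying P(plant 1) forward.
After 'pass': P(plant 1) = 0.85·0.2500 / (0.85·0.2500 + 0.3·0.7500) ≈ 0.4857
After 'pass': P(plant 1) = 0.85·0.4857 / (0.85·0.4857 + 0.3·0.5143) ≈ 0.7280

0.728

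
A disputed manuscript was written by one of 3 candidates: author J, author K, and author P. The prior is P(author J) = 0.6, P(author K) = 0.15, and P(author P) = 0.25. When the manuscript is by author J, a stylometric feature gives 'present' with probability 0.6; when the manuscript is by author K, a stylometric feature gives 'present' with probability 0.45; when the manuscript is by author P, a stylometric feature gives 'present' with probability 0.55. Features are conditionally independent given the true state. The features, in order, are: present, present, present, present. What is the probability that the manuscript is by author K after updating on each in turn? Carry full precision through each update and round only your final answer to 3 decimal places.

0.058

After 'present': normaliser = 0.6·0.6000 + 0.45·0.1500 + 0.55·0.2500; P(author J) ≈ 0.6372, P(author K) ≈ 0.1195, P(author P) ≈ 0.2434
After 'present': normaliser = 0.6·0.6372 + 0.45·0.1195 + 0.55·0.2434; P(author J) ≈ 0.6708, P(author K) ≈ 0.0943, P(author P) ≈ 0.2349
After 'present': normaliser = 0.6·0.6708 + 0.45·0.0943 + 0.55·0.2349; P(author J) ≈ 0.7011, P(author K) ≈ 0.0739, P(author P) ≈ 0.2250
After 'present': normaliser = 0.6·0.7011 + 0.45·0.0739 + 0.55·0.2250; P(author J) ≈ 0.7282, P(author K) ≈ 0.0576, P(author P) ≈ 0.2142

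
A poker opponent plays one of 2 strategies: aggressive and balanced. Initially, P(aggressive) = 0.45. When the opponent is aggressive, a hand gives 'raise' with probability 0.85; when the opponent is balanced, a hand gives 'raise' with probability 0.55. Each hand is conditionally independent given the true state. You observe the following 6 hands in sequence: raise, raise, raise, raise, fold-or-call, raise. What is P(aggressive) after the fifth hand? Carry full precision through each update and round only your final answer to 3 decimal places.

After 'raise': P(aggressive) = 0.85·0.4500 / (0.85·0.4500 + 0.55·0.5500) ≈ 0.5584
After 'raise': P(aggressive) = 0.85·0.5584 / (0.85·0.5584 + 0.55·0.4416) ≈ 0.6615
After 'raise': P(aggressive) = 0.85·0.6615 / (0.85·0.6615 + 0.55·0.3385) ≈ 0.7512
After 'raise': P(aggressive) = 0.85·0.7512 / (0.85·0.7512 + 0.55·0.2488) ≈ 0.8236
After 'fold-or-call': P(aggressive) = 0.15·0.8236 / (0.15·0.8236 + 0.45·0.1764) ≈ 0.6087

0.609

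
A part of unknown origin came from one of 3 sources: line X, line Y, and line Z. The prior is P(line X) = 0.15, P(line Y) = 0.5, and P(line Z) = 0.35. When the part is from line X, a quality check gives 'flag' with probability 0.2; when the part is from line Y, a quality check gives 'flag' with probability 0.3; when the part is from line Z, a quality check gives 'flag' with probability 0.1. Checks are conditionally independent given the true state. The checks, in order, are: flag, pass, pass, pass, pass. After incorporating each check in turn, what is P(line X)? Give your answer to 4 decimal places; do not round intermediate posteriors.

After 'flag': normaliser = 0.2·0.1500 + 0.3·0.5000 + 0.1·0.3500; P(line X) ≈ 0.1395, P(line Y) ≈ 0.6977, P(line Z) ≈ 0.1628
After 'pass': normaliser = 0.8·0.1395 + 0.7·0.6977 + 0.9·0.1628; P(line X) ≈ 0.1495, P(line Y) ≈ 0.6542, P(line Z) ≈ 0.1963
After 'pass': normaliser = 0.8·0.1495 + 0.7·0.6542 + 0.9·0.1963; P(line X) ≈ 0.1586, P(line Y) ≈ 0.6072, P(line Z) ≈ 0.2342
After 'pass': normaliser = 0.8·0.1586 + 0.7·0.6072 + 0.9·0.2342; P(line X) ≈ 0.1664, P(line Y) ≈ 0.5573, P(line Z) ≈ 0.2764
After 'pass': normaliser = 0.8·0.1664 + 0.7·0.5573 + 0.9·0.2764; P(line X) ≈ 0.1724, P(line Y) ≈ 0.5054, P(line Z) ≈ 0.3222

0.1724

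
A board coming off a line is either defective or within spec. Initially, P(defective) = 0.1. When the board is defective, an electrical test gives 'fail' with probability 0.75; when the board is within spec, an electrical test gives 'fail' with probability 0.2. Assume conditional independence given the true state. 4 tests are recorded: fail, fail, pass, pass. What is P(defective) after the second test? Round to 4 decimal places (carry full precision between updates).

0.6098

After 'fail': P(defective) = 0.75·0.1000 / (0.75·0.1000 + 0.2·0.9000) ≈ 0.2941
After 'fail': P(defective) = 0.75·0.2941 / (0.75·0.2941 + 0.2·0.7059) ≈ 0.6098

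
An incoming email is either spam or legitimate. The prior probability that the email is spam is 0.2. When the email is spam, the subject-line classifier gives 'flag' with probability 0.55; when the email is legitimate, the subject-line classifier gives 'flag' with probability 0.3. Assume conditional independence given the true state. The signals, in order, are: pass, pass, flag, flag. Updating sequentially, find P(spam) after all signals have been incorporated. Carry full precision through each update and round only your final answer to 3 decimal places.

0.258

Apply Bayes' rule sequentially, carrying P(spam) forward.
After 'pass': P(spam) = 0.45·0.2000 / (0.45·0.2000 + 0.7·0.8000) ≈ 0.1385
After 'pass': P(spam) = 0.45·0.1385 / (0.45·0.1385 + 0.7·0.8615) ≈ 0.0936
After 'flag': P(spam) = 0.55·0.0936 / (0.55·0.0936 + 0.3·0.9064) ≈ 0.1592
After 'flag': P(spam) = 0.55·0.1592 / (0.55·0.1592 + 0.3·0.8408) ≈ 0.2578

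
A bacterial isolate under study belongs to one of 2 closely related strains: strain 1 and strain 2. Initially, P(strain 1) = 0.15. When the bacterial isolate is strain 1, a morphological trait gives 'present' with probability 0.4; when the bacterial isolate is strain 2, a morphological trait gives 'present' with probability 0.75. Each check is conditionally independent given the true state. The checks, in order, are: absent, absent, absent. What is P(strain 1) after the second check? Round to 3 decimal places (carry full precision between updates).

0.504

Each posterior becomes the prior for the next update.
After 'absent': P(strain 1) = 0.6·0.1500 / (0.6·0.1500 + 0.25·0.8500) ≈ 0.2975
After 'absent': P(strain 1) = 0.6·0.2975 / (0.6·0.2975 + 0.25·0.7025) ≈ 0.5041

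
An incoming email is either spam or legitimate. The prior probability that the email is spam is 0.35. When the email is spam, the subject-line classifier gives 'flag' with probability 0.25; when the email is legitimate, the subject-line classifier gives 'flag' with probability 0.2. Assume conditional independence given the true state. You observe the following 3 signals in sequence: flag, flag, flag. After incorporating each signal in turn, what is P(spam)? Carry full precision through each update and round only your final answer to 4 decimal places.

Apply Bayes' rule sequentially, carrying P(spam) forward.
After 'flag': P(spam) = 0.25·0.3500 / (0.25·0.3500 + 0.2·0.6500) ≈ 0.4023
After 'flag': P(spam) = 0.25·0.4023 / (0.25·0.4023 + 0.2·0.5977) ≈ 0.4569
After 'flag': P(spam) = 0.25·0.4569 / (0.25·0.4569 + 0.2·0.5431) ≈ 0.5126

0.5126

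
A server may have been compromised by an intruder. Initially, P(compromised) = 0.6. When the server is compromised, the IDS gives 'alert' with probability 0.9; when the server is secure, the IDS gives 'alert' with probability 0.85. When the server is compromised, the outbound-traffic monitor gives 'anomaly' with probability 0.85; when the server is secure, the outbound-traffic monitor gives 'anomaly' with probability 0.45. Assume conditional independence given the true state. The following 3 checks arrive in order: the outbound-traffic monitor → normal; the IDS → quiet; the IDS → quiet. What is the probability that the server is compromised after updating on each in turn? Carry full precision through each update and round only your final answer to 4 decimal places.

After the outbound-traffic monitor='normal': P(compromised) = 0.15·0.6000 / (0.15·0.6000 + 0.55·0.4000) ≈ 0.2903
After the IDS='quiet': P(compromised) = 0.1·0.2903 / (0.1·0.2903 + 0.15·0.7097) ≈ 0.2143
After the IDS='quiet': P(compromised) = 0.1·0.2143 / (0.1·0.2143 + 0.15·0.7857) ≈ 0.1538

0.1538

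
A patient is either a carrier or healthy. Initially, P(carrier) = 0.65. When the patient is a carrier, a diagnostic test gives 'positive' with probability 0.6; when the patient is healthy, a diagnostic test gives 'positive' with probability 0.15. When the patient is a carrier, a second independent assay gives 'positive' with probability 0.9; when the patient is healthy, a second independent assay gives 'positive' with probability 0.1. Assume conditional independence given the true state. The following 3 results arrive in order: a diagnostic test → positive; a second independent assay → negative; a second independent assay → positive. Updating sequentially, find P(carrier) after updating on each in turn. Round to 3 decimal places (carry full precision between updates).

0.881

Apply Bayes' rule sequentially, carrying P(carrier) forward.
After a diagnostic test='positive': P(carrier) = 0.6·0.6500 / (0.6·0.6500 + 0.15·0.3500) ≈ 0.8814
After a second independent assay='negative': P(carrier) = 0.1·0.8814 / (0.1·0.8814 + 0.9·0.1186) ≈ 0.4522
After a second independent assay='positive': P(carrier) = 0.9·0.4522 / (0.9·0.4522 + 0.1·0.5478) ≈ 0.8814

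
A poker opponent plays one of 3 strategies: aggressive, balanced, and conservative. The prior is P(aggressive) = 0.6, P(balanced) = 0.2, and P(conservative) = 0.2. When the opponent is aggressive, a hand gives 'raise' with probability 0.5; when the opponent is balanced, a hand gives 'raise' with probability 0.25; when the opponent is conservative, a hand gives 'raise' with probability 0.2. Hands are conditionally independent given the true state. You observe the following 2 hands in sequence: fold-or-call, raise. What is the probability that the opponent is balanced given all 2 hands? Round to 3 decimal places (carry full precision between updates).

After 'fold-or-call': normaliser = 0.5·0.6000 + 0.75·0.2000 + 0.8·0.2000; P(aggressive) ≈ 0.4918, P(balanced) ≈ 0.2459, P(conservative) ≈ 0.2623
After 'raise': normaliser = 0.5·0.4918 + 0.25·0.2459 + 0.2·0.2623; P(aggressive) ≈ 0.6834, P(balanced) ≈ 0.1708, P(conservative) ≈ 0.1458

0.171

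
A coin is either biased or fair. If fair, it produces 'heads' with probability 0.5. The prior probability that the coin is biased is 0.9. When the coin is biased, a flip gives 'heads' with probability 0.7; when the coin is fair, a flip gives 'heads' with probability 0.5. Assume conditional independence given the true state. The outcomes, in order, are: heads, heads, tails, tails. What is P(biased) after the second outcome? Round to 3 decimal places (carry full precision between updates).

0.946

After 'heads': P(biased) = 0.7·0.9000 / (0.7·0.9000 + 0.5·0.1000) ≈ 0.9265
After 'heads': P(biased) = 0.7·0.9265 / (0.7·0.9265 + 0.5·0.0735) ≈ 0.9464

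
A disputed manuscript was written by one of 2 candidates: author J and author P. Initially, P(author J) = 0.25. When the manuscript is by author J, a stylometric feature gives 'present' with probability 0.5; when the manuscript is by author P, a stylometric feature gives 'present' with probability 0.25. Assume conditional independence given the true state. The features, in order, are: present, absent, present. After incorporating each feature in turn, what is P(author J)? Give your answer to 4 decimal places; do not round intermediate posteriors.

After 'present': P(author J) = 0.5·0.2500 / (0.5·0.2500 + 0.25·0.7500) ≈ 0.4000
After 'absent': P(author J) = 0.5·0.4000 / (0.5·0.4000 + 0.75·0.6000) ≈ 0.3077
After 'present': P(author J) = 0.5·0.3077 / (0.5·0.3077 + 0.25·0.6923) ≈ 0.4706

0.4706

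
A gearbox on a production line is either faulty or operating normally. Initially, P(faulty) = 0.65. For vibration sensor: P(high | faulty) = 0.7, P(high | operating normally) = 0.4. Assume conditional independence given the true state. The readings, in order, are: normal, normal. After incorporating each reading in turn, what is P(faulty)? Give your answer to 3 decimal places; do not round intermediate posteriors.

0.317

Each posterior becomes the prior for the next update.
After 'normal': P(faulty) = 0.3·0.6500 / (0.3·0.6500 + 0.6·0.3500) ≈ 0.4815
After 'normal': P(faulty) = 0.3·0.4815 / (0.3·0.4815 + 0.6·0.5185) ≈ 0.3171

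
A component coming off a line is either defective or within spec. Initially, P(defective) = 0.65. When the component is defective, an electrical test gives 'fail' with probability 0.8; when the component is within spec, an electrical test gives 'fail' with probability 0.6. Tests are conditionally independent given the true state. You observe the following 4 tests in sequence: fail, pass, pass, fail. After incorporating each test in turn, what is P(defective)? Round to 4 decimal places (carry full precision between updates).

0.4522

After 'fail': P(defective) = 0.8·0.6500 / (0.8·0.6500 + 0.6·0.3500) ≈ 0.7123
After 'pass': P(defective) = 0.2·0.7123 / (0.2·0.7123 + 0.4·0.2877) ≈ 0.5532
After 'pass': P(defective) = 0.2·0.5532 / (0.2·0.5532 + 0.4·0.4468) ≈ 0.3824
After 'fail': P(defective) = 0.8·0.3824 / (0.8·0.3824 + 0.6·0.6176) ≈ 0.4522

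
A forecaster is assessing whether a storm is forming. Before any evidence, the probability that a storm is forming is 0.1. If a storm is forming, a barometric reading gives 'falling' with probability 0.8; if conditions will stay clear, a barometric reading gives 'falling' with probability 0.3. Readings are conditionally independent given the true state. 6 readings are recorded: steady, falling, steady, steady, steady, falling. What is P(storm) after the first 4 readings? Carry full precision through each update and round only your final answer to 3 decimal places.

0.007

Apply Bayes' rule sequentially, carrying P(storm) forward.
After 'steady': P(storm) = 0.2·0.1000 / (0.2·0.1000 + 0.7·0.9000) ≈ 0.0308
After 'falling': P(storm) = 0.8·0.0308 / (0.8·0.0308 + 0.3·0.9692) ≈ 0.0780
After 'steady': P(storm) = 0.2·0.0780 / (0.2·0.0780 + 0.7·0.9220) ≈ 0.0236
After 'steady': P(storm) = 0.2·0.0236 / (0.2·0.0236 + 0.7·0.9764) ≈ 0.0069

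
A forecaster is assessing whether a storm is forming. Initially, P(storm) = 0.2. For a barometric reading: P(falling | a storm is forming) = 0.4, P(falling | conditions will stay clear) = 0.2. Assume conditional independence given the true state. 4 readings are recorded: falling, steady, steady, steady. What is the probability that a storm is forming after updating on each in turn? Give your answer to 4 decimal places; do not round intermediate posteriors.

After 'falling': P(storm) = 0.4·0.2000 / (0.4·0.2000 + 0.2·0.8000) ≈ 0.3333
After 'steady': P(storm) = 0.6·0.3333 / (0.6·0.3333 + 0.8·0.6667) ≈ 0.2727
After 'steady': P(storm) = 0.6·0.2727 / (0.6·0.2727 + 0.8·0.7273) ≈ 0.2195
After 'steady': P(storm) = 0.6·0.2195 / (0.6·0.2195 + 0.8·0.7805) ≈ 0.1742

0.1742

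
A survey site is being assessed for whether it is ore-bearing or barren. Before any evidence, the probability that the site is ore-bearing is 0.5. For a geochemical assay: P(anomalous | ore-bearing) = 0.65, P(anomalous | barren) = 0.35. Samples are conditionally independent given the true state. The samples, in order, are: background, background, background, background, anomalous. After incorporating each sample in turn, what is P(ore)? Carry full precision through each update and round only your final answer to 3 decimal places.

0.135

After 'background': P(ore) = 0.35·0.5000 / (0.35·0.5000 + 0.65·0.5000) ≈ 0.3500
After 'background': P(ore) = 0.35·0.3500 / (0.35·0.3500 + 0.65·0.6500) ≈ 0.2248
After 'background': P(ore) = 0.35·0.2248 / (0.35·0.2248 + 0.65·0.7752) ≈ 0.1350
After 'background': P(ore) = 0.35·0.1350 / (0.35·0.1350 + 0.65·0.8650) ≈ 0.0775
After 'anomalous': P(ore) = 0.65·0.0775 / (0.65·0.0775 + 0.35·0.9225) ≈ 0.1350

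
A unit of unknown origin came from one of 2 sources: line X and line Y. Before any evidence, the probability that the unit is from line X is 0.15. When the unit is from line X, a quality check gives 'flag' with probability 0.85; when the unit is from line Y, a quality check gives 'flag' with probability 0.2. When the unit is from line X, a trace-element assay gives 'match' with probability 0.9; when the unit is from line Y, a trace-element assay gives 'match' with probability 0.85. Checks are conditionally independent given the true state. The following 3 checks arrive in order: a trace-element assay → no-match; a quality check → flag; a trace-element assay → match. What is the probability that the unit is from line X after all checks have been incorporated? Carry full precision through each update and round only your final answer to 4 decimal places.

0.3462

Apply Bayes' rule sequentially, carrying P(line X) forward.
After a trace-element assay='no-match': P(line X) = 0.1·0.1500 / (0.1·0.1500 + 0.15·0.8500) ≈ 0.1053
After a quality check='flag': P(line X) = 0.85·0.1053 / (0.85·0.1053 + 0.2·0.8947) ≈ 0.3333
After a trace-element assay='match': P(line X) = 0.9·0.3333 / (0.9·0.3333 + 0.85·0.6667) ≈ 0.3462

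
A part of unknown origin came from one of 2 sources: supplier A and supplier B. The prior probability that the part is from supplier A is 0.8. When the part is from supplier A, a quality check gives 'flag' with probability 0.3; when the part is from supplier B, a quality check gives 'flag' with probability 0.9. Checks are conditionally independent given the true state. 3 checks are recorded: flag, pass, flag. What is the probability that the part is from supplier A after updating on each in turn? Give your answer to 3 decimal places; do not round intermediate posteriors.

Each posterior becomes the prior for the next update.
After 'flag': P(supplier A) = 0.3·0.8000 / (0.3·0.8000 + 0.9·0.2000) ≈ 0.5714
After 'pass': P(supplier A) = 0.7·0.5714 / (0.7·0.5714 + 0.1·0.4286) ≈ 0.9032
After 'flag': P(supplier A) = 0.3·0.9032 / (0.3·0.9032 + 0.9·0.0968) ≈ 0.7568

0.757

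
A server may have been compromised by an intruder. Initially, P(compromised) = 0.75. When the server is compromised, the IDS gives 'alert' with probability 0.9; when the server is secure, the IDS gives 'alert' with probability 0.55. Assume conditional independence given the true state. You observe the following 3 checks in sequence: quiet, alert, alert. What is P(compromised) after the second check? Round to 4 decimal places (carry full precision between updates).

0.5217

After 'quiet': P(compromised) = 0.1·0.7500 / (0.1·0.7500 + 0.45·0.2500) ≈ 0.4000
After 'alert': P(compromised) = 0.9·0.4000 / (0.9·0.4000 + 0.55·0.6000) ≈ 0.5217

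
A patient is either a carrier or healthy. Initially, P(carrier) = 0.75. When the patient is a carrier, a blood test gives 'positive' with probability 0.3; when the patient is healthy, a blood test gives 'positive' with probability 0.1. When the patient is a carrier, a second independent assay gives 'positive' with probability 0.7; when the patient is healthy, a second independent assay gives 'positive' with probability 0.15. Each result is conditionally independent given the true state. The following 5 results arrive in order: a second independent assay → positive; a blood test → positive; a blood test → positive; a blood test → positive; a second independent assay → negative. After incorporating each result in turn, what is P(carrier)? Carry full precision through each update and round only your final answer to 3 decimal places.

Each posterior becomes the prior for the next update.
After a second independent assay='positive': P(carrier) = 0.7·0.7500 / (0.7·0.7500 + 0.15·0.2500) ≈ 0.9333
After a blood test='positive': P(carrier) = 0.3·0.9333 / (0.3·0.9333 + 0.1·0.0667) ≈ 0.9767
After a blood test='positive': P(carrier) = 0.3·0.9767 / (0.3·0.9767 + 0.1·0.0233) ≈ 0.9921
After a blood test='positive': P(carrier) = 0.3·0.9921 / (0.3·0.9921 + 0.1·0.0079) ≈ 0.9974
After a second independent assay='negative': P(carrier) = 0.3·0.9974 / (0.3·0.9974 + 0.85·0.0026) ≈ 0.9926

0.993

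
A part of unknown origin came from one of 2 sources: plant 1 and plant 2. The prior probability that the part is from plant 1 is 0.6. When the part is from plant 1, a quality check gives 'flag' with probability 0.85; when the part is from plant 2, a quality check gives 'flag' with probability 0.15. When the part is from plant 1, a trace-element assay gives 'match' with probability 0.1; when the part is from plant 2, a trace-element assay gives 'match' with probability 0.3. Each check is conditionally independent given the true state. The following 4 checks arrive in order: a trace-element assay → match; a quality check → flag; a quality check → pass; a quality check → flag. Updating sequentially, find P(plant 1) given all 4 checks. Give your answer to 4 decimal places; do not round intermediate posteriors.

0.7391

After a trace-element assay='match': P(plant 1) = 0.1·0.6000 / (0.1·0.6000 + 0.3·0.4000) ≈ 0.3333
After a quality check='flag': P(plant 1) = 0.85·0.3333 / (0.85·0.3333 + 0.15·0.6667) ≈ 0.7391
After a quality check='pass': P(plant 1) = 0.15·0.7391 / (0.15·0.7391 + 0.85·0.2609) ≈ 0.3333
After a quality check='flag': P(plant 1) = 0.85·0.3333 / (0.85·0.3333 + 0.15·0.6667) ≈ 0.7391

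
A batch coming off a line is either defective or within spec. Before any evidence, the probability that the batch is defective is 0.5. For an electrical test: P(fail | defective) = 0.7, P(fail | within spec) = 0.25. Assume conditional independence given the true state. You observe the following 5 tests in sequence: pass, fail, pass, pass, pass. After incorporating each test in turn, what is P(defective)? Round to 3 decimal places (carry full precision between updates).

0.067

After 'pass': P(defective) = 0.3·0.5000 / (0.3·0.5000 + 0.75·0.5000) ≈ 0.2857
After 'fail': P(defective) = 0.7·0.2857 / (0.7·0.2857 + 0.25·0.7143) ≈ 0.5283
After 'pass': P(defective) = 0.3·0.5283 / (0.3·0.5283 + 0.75·0.4717) ≈ 0.3094
After 'pass': P(defective) = 0.3·0.3094 / (0.3·0.3094 + 0.75·0.6906) ≈ 0.1520
After 'pass': P(defective) = 0.3·0.1520 / (0.3·0.1520 + 0.75·0.8480) ≈ 0.0669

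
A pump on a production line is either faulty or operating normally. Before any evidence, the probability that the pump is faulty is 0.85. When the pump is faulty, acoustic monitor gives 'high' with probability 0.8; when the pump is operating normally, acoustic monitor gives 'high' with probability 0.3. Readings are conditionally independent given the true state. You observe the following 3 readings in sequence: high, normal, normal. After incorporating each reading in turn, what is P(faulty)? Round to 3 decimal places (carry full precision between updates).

Each posterior becomes the prior for the next update.
After 'high': P(faulty) = 0.8·0.8500 / (0.8·0.8500 + 0.3·0.1500) ≈ 0.9379
After 'normal': P(faulty) = 0.2·0.9379 / (0.2·0.9379 + 0.7·0.0621) ≈ 0.8119
After 'normal': P(faulty) = 0.2·0.8119 / (0.2·0.8119 + 0.7·0.1881) ≈ 0.5523

0.552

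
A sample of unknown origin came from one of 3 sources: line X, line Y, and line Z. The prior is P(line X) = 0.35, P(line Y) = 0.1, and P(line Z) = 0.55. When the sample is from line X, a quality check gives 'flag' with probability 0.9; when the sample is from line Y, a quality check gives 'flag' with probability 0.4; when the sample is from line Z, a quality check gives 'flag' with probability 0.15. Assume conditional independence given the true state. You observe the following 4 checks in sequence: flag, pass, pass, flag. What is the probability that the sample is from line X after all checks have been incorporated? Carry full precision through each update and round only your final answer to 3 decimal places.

After 'flag': normaliser = 0.9·0.3500 + 0.4·0.1000 + 0.15·0.5500; P(line X) ≈ 0.7200, P(line Y) ≈ 0.0914, P(line Z) ≈ 0.1886
After 'pass': normaliser = 0.1·0.7200 + 0.6·0.0914 + 0.85·0.1886; P(line X) ≈ 0.2507, P(line Y) ≈ 0.1910, P(line Z) ≈ 0.5582
After 'pass': normaliser = 0.1·0.2507 + 0.6·0.1910 + 0.85·0.5582; P(line X) ≈ 0.0408, P(line Y) ≈ 0.1866, P(line Z) ≈ 0.7725
After 'flag': normaliser = 0.9·0.0408 + 0.4·0.1866 + 0.15·0.7725; P(line X) ≈ 0.1617, P(line Y) ≈ 0.3285, P(line Z) ≈ 0.5099

0.162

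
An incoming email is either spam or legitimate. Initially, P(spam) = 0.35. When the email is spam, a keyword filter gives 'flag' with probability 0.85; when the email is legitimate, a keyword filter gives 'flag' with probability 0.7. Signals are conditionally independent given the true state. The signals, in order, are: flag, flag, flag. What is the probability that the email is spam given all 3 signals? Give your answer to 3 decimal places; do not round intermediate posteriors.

0.491

After 'flag': P(spam) = 0.85·0.3500 / (0.85·0.3500 + 0.7·0.6500) ≈ 0.3953
After 'flag': P(spam) = 0.85·0.3953 / (0.85·0.3953 + 0.7·0.6047) ≈ 0.4426
After 'flag': P(spam) = 0.85·0.4426 / (0.85·0.4426 + 0.7·0.5574) ≈ 0.4909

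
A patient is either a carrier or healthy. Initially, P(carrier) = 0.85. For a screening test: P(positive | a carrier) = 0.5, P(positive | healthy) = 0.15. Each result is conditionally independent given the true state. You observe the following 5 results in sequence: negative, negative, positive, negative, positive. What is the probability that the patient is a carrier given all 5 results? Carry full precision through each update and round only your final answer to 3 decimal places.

0.928

Apply Bayes' rule sequentially, carrying P(carrier) forward.
After 'negative': P(carrier) = 0.5·0.8500 / (0.5·0.8500 + 0.85·0.1500) ≈ 0.7692
After 'negative': P(carrier) = 0.5·0.7692 / (0.5·0.7692 + 0.85·0.2308) ≈ 0.6623
After 'positive': P(carrier) = 0.5·0.6623 / (0.5·0.6623 + 0.15·0.3377) ≈ 0.8673
After 'negative': P(carrier) = 0.5·0.8673 / (0.5·0.8673 + 0.85·0.1327) ≈ 0.7936
After 'positive': P(carrier) = 0.5·0.7936 / (0.5·0.7936 + 0.15·0.2064) ≈ 0.9276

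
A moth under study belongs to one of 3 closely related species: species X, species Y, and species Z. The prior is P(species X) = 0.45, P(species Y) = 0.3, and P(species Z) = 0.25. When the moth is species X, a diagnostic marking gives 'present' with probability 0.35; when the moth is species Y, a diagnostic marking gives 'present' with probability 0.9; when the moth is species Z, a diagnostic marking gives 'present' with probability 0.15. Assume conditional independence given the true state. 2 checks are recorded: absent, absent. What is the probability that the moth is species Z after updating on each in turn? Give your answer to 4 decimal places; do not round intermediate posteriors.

0.4833

After 'absent': normaliser = 0.65·0.4500 + 0.1·0.3000 + 0.85·0.2500; P(species X) ≈ 0.5467, P(species Y) ≈ 0.0561, P(species Z) ≈ 0.3972
After 'absent': normaliser = 0.65·0.5467 + 0.1·0.0561 + 0.85·0.3972; P(species X) ≈ 0.5087, P(species Y) ≈ 0.0080, P(species Z) ≈ 0.4833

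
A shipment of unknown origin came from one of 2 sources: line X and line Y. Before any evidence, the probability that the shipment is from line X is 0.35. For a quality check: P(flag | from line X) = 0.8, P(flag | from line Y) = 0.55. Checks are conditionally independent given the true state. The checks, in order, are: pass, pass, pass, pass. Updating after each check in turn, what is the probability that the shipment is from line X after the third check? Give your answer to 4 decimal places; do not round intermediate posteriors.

0.0451

After 'pass': P(line X) = 0.2·0.3500 / (0.2·0.3500 + 0.45·0.6500) ≈ 0.1931
After 'pass': P(line X) = 0.2·0.1931 / (0.2·0.1931 + 0.45·0.8069) ≈ 0.0961
After 'pass': P(line X) = 0.2·0.0961 / (0.2·0.0961 + 0.45·0.9039) ≈ 0.0451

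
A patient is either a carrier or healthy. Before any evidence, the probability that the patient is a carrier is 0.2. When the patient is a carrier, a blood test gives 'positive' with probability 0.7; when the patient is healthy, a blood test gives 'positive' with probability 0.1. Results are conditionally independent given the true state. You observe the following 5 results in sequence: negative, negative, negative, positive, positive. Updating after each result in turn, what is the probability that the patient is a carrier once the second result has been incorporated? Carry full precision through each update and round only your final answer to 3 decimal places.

0.027

Each posterior becomes the prior for the next update.
After 'negative': P(carrier) = 0.3·0.2000 / (0.3·0.2000 + 0.9·0.8000) ≈ 0.0769
After 'negative': P(carrier) = 0.3·0.0769 / (0.3·0.0769 + 0.9·0.9231) ≈ 0.0270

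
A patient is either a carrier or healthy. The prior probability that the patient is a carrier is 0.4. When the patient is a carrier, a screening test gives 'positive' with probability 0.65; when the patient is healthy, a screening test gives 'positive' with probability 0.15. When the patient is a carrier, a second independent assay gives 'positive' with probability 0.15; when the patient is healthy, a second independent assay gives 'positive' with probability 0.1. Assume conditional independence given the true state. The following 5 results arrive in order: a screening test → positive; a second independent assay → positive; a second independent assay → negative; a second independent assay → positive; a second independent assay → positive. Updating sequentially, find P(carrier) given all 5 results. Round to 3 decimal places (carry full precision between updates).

Each posterior becomes the prior for the next update.
After a screening test='positive': P(carrier) = 0.65·0.4000 / (0.65·0.4000 + 0.15·0.6000) ≈ 0.7429
After a second independent assay='positive': P(carrier) = 0.15·0.7429 / (0.15·0.7429 + 0.1·0.2571) ≈ 0.8125
After a second independent assay='negative': P(carrier) = 0.85·0.8125 / (0.85·0.8125 + 0.9·0.1875) ≈ 0.8036
After a second independent assay='positive': P(carrier) = 0.15·0.8036 / (0.15·0.8036 + 0.1·0.1964) ≈ 0.8599
After a second independent assay='positive': P(carrier) = 0.15·0.8599 / (0.15·0.8599 + 0.1·0.1401) ≈ 0.9020

0.902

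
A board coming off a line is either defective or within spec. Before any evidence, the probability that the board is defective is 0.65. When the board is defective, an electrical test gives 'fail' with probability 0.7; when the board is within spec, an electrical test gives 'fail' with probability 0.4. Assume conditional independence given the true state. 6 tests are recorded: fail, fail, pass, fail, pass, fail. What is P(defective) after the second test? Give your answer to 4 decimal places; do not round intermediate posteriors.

0.8505

Apply Bayes' rule sequentially, carrying P(defective) forward.
After 'fail': P(defective) = 0.7·0.6500 / (0.7·0.6500 + 0.4·0.3500) ≈ 0.7647
After 'fail': P(defective) = 0.7·0.7647 / (0.7·0.7647 + 0.4·0.2353) ≈ 0.8505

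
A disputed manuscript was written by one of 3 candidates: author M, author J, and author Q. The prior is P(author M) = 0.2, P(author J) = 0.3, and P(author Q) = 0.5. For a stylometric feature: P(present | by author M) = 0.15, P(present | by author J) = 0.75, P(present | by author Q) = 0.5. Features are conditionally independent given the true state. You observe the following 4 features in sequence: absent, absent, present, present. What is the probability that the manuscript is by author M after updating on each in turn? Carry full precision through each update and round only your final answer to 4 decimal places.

After 'absent': normaliser = 0.85·0.2000 + 0.25·0.3000 + 0.5·0.5000; P(author M) ≈ 0.3434, P(author J) ≈ 0.1515, P(author Q) ≈ 0.5051
After 'absent': normaliser = 0.85·0.3434 + 0.25·0.1515 + 0.5·0.5051; P(author M) ≈ 0.5013, P(author J) ≈ 0.0650, P(author Q) ≈ 0.4337
After 'present': normaliser = 0.15·0.5013 + 0.75·0.0650 + 0.5·0.4337; P(author M) ≈ 0.2206, P(author J) ≈ 0.1431, P(author Q) ≈ 0.6362
After 'present': normaliser = 0.15·0.2206 + 0.75·0.1431 + 0.5·0.6362; P(author M) ≈ 0.0722, P(author J) ≈ 0.2341, P(author Q) ≈ 0.6937

0.0722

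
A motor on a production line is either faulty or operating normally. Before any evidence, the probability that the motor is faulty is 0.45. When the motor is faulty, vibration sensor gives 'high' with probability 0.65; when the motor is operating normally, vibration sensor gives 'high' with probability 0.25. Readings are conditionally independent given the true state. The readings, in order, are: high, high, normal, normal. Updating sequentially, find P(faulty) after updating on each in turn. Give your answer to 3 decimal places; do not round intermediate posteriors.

0.546

After 'high': P(faulty) = 0.65·0.4500 / (0.65·0.4500 + 0.25·0.5500) ≈ 0.6802
After 'high': P(faulty) = 0.65·0.6802 / (0.65·0.6802 + 0.25·0.3198) ≈ 0.8469
After 'normal': P(faulty) = 0.35·0.8469 / (0.35·0.8469 + 0.75·0.1531) ≈ 0.7208
After 'normal': P(faulty) = 0.35·0.7208 / (0.35·0.7208 + 0.75·0.2792) ≈ 0.5464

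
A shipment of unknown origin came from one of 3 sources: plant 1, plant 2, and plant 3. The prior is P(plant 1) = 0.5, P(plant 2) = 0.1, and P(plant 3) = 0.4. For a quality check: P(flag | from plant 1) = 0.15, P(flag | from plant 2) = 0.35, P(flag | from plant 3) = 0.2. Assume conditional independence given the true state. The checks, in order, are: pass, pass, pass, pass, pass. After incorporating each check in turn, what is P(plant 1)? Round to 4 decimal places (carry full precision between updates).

0.6086

After 'pass': normaliser = 0.85·0.5000 + 0.65·0.1000 + 0.8·0.4000; P(plant 1) ≈ 0.5247, P(plant 2) ≈ 0.0802, P(plant 3) ≈ 0.3951
After 'pass': normaliser = 0.85·0.5247 + 0.65·0.0802 + 0.8·0.3951; P(plant 1) ≈ 0.5478, P(plant 2) ≈ 0.0641, P(plant 3) ≈ 0.3882
After 'pass': normaliser = 0.85·0.5478 + 0.65·0.0641 + 0.8·0.3882; P(plant 1) ≈ 0.5693, P(plant 2) ≈ 0.0509, P(plant 3) ≈ 0.3797
After 'pass': normaliser = 0.85·0.5693 + 0.65·0.0509 + 0.8·0.3797; P(plant 1) ≈ 0.5896, P(plant 2) ≈ 0.0403, P(plant 3) ≈ 0.3701
After 'pass': normaliser = 0.85·0.5896 + 0.65·0.0403 + 0.8·0.3701; P(plant 1) ≈ 0.6086, P(plant 2) ≈ 0.0318, P(plant 3) ≈ 0.3596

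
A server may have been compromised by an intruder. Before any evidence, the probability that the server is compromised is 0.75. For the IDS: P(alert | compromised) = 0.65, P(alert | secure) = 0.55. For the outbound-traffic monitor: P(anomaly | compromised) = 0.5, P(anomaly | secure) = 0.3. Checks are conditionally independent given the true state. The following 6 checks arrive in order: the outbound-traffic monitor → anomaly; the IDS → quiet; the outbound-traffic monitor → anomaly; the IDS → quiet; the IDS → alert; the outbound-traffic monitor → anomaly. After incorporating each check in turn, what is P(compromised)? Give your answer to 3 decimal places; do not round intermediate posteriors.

0.909

After the outbound-traffic monitor='anomaly': P(compromised) = 0.5·0.7500 / (0.5·0.7500 + 0.3·0.2500) ≈ 0.8333
After the IDS='quiet': P(compromised) = 0.35·0.8333 / (0.35·0.8333 + 0.45·0.1667) ≈ 0.7955
After the outbound-traffic monitor='anomaly': P(compromised) = 0.5·0.7955 / (0.5·0.7955 + 0.3·0.2045) ≈ 0.8663
After the IDS='quiet': P(compromised) = 0.35·0.8663 / (0.35·0.8663 + 0.45·0.1337) ≈ 0.8345
After the IDS='alert': P(compromised) = 0.65·0.8345 / (0.65·0.8345 + 0.55·0.1655) ≈ 0.8563
After the outbound-traffic monitor='anomaly': P(compromised) = 0.5·0.8563 / (0.5·0.8563 + 0.3·0.1437) ≈ 0.9085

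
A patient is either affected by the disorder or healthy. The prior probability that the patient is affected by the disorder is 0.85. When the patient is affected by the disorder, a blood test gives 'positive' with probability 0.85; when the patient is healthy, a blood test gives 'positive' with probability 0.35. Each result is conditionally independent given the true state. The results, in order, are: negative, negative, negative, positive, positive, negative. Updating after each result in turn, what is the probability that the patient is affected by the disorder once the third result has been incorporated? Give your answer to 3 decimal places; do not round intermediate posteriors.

Apply Bayes' rule sequentially, carrying P(affected) forward.
After 'negative': P(affected) = 0.15·0.8500 / (0.15·0.8500 + 0.65·0.1500) ≈ 0.5667
After 'negative': P(affected) = 0.15·0.5667 / (0.15·0.5667 + 0.65·0.4333) ≈ 0.2318
After 'negative': P(affected) = 0.15·0.2318 / (0.15·0.2318 + 0.65·0.7682) ≈ 0.0651

0.065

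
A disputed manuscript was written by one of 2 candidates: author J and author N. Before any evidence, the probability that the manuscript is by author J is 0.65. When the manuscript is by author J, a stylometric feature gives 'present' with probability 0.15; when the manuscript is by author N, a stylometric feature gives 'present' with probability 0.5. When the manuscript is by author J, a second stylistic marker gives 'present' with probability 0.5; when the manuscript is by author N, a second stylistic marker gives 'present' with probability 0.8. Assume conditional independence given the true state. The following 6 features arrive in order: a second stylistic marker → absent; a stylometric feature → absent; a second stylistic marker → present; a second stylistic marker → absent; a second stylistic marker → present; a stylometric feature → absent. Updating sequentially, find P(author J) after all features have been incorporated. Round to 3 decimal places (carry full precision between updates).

0.929

After a second stylistic marker='absent': P(author J) = 0.5·0.6500 / (0.5·0.6500 + 0.2·0.3500) ≈ 0.8228
After a stylometric feature='absent': P(author J) = 0.85·0.8228 / (0.85·0.8228 + 0.5·0.1772) ≈ 0.8876
After a second stylistic marker='present': P(author J) = 0.5·0.8876 / (0.5·0.8876 + 0.8·0.1124) ≈ 0.8315
After a second stylistic marker='absent': P(author J) = 0.5·0.8315 / (0.5·0.8315 + 0.2·0.1685) ≈ 0.9250
After a second stylistic marker='present': P(author J) = 0.5·0.9250 / (0.5·0.9250 + 0.8·0.0750) ≈ 0.8852
After a stylometric feature='absent': P(author J) = 0.85·0.8852 / (0.85·0.8852 + 0.5·0.1148) ≈ 0.9291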